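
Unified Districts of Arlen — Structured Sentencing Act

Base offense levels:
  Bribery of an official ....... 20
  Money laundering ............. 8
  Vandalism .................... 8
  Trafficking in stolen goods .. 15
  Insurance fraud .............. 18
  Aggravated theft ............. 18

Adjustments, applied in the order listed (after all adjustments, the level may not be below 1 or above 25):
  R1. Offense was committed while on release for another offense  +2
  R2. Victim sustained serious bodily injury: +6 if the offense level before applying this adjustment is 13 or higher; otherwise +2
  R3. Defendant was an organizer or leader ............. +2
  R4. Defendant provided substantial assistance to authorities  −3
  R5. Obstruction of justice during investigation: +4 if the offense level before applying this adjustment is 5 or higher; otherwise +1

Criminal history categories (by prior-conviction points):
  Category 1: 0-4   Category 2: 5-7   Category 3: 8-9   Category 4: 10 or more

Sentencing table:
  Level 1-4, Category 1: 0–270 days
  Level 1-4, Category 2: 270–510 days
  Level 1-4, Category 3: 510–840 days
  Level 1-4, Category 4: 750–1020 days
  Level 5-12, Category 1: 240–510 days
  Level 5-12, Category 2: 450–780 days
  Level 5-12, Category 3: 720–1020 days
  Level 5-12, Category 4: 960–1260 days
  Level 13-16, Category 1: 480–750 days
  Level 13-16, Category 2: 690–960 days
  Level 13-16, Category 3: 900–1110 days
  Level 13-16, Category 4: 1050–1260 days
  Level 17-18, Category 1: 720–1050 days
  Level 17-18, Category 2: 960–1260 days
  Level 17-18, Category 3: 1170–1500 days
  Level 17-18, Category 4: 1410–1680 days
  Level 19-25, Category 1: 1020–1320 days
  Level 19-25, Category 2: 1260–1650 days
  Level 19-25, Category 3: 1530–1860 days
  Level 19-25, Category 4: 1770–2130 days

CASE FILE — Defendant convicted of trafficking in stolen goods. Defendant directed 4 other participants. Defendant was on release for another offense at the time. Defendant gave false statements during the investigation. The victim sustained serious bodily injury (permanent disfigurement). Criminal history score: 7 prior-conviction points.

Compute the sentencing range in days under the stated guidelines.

Base offense level for trafficking in stolen goods: 15.
R1 applies: 15 + 2 = 17.
R2 applies (level before this adjustment is 17 ≥ 13, so +6): 17 + 6 = 23.
R3 applies: 23 + 2 = 25.
R4 does not apply.
R5 applies (level before this adjustment is 25 ≥ 5, so +4): 25 + 4 = 29.
Level 29 exceeds the maximum of 25; capped at 25.
Final offense level: 25.
Criminal history: 7 prior points → Category 2 (5-7).
Level 25 falls in the 19-25 band.
Grid: Level 19-25 × Category 2 = 1260-1650 days.

1260-1650 days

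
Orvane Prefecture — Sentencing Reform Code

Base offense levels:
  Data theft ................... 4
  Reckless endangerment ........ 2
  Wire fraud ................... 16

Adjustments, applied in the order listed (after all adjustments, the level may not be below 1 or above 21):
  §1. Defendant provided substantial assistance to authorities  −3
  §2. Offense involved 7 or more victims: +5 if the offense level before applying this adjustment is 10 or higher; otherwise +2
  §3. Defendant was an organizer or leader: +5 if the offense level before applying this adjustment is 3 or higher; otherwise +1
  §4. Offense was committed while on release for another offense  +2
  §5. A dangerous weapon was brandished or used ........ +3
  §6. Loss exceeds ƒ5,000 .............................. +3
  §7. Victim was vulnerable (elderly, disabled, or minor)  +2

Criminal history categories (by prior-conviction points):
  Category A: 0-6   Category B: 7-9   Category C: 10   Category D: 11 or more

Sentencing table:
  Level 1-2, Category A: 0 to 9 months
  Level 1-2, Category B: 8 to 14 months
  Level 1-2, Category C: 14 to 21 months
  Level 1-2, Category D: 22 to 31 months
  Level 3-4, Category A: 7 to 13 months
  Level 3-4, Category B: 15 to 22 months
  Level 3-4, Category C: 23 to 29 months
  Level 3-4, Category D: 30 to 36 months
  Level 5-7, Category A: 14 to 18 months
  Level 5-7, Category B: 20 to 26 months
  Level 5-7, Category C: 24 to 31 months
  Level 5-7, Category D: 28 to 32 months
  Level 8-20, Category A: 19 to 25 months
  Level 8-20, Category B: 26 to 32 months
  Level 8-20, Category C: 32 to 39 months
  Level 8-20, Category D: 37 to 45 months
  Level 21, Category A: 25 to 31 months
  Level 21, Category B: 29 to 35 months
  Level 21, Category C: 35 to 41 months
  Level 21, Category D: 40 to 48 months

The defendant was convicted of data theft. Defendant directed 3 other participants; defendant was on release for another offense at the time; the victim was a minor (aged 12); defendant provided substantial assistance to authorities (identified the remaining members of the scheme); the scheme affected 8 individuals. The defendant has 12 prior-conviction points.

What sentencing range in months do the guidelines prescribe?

Base offense level for data theft: 4.
§1 applies: 4 − 3 = 1.
§2 applies (level before this adjustment is 1 < 10, so +2): 1 + 2 = 3.
§3 applies (level before this adjustment is 3 ≥ 3, so +5): 3 + 5 = 8.
§4 applies: 8 + 2 = 10.
§5 does not apply.
§6 does not apply.
§7 applies: 10 + 2 = 12.
Final offense level: 12.
Criminal history: 12 prior points → Category D (11+).
Level 12 falls in the 8-20 band.
Grid: Level 8-20 × Category D = 37-45 months.

37-45 months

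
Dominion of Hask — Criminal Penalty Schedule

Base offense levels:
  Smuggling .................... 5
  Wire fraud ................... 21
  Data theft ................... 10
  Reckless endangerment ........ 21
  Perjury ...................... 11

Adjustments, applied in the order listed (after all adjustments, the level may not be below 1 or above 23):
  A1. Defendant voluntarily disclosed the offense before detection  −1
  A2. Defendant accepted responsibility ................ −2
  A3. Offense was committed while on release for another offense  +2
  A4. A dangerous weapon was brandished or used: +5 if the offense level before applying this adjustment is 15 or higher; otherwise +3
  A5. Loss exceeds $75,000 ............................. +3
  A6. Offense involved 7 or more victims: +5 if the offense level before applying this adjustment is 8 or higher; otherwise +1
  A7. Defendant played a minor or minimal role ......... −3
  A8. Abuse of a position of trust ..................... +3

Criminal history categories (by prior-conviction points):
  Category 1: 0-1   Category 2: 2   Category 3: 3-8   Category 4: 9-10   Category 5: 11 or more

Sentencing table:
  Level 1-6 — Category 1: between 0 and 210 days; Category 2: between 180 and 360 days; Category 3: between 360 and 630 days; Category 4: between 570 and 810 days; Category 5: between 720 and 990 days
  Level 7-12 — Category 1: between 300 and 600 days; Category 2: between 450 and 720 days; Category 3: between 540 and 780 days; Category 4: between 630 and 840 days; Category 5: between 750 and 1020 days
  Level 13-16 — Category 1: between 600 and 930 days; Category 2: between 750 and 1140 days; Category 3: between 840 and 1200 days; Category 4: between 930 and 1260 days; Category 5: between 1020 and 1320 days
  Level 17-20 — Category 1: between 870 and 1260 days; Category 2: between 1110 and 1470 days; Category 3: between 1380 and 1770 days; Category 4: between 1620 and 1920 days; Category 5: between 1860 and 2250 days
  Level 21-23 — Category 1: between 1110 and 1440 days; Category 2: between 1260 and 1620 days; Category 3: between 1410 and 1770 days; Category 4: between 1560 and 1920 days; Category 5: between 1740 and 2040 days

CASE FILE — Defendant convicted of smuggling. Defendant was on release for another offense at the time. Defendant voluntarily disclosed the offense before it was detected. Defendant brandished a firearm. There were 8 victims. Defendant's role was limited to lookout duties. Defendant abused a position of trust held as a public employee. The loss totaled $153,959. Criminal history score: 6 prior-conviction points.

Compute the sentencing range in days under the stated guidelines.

1380-1770 days

Base offense level for smuggling: 5.
A1 applies: 5 − 1 = 4.
A3 applies: 4 + 2 = 6.
A4 applies (level before this adjustment is 6 < 15, so +3): 6 + 3 = 9.
A5 applies: 9 + 3 = 12.
A6 applies (level before this adjustment is 12 ≥ 8, so +5): 12 + 5 = 17.
A7 applies: 17 − 3 = 14.
A8 applies: 14 + 3 = 17.
Final offense level: 17.
Criminal history: 6 prior points → Category 3 (3-8).
Level 17 falls in the 17-20 band.
Grid: Level 17-20 × Category 3 = 1380-1770 days.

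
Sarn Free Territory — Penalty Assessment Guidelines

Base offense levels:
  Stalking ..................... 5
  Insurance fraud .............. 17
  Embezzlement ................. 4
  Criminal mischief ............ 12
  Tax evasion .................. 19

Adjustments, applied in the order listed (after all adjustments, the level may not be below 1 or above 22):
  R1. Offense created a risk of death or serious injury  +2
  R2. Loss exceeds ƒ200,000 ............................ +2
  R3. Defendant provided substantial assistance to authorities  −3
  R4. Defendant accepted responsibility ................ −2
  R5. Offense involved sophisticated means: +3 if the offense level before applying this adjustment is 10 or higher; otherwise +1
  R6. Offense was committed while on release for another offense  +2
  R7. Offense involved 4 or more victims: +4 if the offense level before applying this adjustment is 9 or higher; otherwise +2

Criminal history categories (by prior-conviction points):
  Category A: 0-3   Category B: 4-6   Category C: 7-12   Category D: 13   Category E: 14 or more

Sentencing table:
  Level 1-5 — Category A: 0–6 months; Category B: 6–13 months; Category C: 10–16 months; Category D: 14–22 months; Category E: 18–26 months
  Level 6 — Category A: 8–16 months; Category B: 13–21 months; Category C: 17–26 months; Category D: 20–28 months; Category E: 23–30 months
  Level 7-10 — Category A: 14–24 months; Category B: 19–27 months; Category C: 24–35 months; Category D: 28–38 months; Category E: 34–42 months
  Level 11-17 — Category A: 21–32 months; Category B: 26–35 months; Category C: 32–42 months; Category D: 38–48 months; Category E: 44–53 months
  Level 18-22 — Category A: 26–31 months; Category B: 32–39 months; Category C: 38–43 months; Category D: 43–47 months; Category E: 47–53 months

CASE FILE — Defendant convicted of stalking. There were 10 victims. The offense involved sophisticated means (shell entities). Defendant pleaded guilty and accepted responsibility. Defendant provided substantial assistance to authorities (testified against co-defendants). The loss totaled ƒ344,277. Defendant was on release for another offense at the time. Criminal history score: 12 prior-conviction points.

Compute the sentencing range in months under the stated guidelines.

24-35 months

Base offense level for stalking: 5.
R1 does not apply.
R2 applies: 5 + 2 = 7.
R3 applies: 7 − 3 = 4.
R4 applies: 4 − 2 = 2.
R5 applies (level before this adjustment is 2 < 10, so +1): 2 + 1 = 3.
R6 applies: 3 + 2 = 5.
R7 applies (level before this adjustment is 5 < 9, so +2): 5 + 2 = 7.
Final offense level: 7.
Criminal history: 12 prior points → Category C (7-12).
Level 7 falls in the 7-10 band.
Grid: Level 7-10 × Category C = 24-35 months.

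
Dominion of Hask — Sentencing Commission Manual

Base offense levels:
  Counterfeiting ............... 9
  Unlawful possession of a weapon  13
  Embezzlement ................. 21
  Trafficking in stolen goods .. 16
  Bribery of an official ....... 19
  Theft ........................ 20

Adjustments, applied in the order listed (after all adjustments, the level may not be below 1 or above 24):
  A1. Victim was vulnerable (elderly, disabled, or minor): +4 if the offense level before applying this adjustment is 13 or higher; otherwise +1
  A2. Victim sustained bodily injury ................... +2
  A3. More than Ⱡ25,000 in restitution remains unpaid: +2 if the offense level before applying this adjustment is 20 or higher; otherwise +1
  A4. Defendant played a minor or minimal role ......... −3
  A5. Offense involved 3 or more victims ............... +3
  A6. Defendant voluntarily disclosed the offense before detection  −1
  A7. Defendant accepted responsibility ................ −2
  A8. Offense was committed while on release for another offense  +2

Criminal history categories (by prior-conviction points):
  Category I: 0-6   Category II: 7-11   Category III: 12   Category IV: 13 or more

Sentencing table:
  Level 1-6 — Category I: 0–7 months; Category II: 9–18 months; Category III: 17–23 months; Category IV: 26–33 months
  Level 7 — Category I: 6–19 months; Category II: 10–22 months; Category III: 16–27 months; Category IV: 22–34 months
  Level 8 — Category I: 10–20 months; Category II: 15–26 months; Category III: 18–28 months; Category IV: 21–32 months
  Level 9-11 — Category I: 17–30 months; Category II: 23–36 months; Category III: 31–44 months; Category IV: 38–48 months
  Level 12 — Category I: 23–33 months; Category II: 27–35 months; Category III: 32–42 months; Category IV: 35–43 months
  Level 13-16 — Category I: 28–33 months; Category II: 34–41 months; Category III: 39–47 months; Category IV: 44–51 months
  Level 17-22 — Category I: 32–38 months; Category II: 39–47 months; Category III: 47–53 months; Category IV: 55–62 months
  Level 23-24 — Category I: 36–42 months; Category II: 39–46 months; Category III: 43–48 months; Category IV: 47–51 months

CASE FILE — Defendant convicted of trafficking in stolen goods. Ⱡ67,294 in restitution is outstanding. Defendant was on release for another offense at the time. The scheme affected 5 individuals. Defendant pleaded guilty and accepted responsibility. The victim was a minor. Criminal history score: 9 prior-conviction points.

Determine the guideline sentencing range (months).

Base offense level for trafficking in stolen goods: 16.
A1 applies (level before this adjustment is 16 ≥ 13, so +4): 16 + 4 = 20.
A2 does not apply.
A3 applies (level before this adjustment is 20 ≥ 20, so +2): 20 + 2 = 22.
A5 applies: 22 + 3 = 25.
A7 applies: 25 − 2 = 23.
A8 applies: 23 + 2 = 25.
Level 25 exceeds the maximum of 24; capped at 24.
Final offense level: 24.
Criminal history: 9 prior points → Category II (7-11).
Level 24 falls in the 23-24 band.
Grid: Level 23-24 × Category II = 39-46 months.

39-46 months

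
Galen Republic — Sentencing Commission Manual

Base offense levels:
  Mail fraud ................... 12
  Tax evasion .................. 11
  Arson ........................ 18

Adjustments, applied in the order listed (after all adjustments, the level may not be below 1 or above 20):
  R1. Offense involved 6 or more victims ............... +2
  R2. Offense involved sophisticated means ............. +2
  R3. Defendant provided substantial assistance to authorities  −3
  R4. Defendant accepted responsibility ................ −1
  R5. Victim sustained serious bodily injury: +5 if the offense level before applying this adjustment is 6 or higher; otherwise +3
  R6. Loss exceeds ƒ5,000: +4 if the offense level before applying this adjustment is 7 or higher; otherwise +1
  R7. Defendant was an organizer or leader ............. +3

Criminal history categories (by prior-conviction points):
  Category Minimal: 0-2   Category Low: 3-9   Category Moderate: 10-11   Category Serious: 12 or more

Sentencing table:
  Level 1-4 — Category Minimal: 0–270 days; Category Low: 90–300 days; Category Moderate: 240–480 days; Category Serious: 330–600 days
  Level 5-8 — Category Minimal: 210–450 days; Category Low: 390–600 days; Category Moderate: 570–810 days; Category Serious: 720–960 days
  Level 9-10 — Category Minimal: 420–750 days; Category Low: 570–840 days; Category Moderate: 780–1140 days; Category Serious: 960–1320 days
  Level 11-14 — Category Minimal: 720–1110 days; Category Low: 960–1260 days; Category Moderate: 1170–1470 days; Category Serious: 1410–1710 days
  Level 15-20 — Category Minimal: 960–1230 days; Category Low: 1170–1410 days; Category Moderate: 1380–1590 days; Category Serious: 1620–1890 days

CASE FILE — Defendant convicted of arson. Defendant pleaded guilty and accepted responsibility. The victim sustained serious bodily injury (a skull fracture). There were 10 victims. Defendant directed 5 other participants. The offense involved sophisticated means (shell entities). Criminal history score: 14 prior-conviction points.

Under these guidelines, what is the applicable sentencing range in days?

Base offense level for arson: 18.
R1 applies: 18 + 2 = 20.
R2 applies: 20 + 2 = 22.
R4 applies: 22 − 1 = 21.
R5 applies (level before this adjustment is 21 ≥ 6, so +5): 21 + 5 = 26.
R7 applies: 26 + 3 = 29.
Level 29 exceeds the maximum of 20; capped at 20.
Final offense level: 20.
Criminal history: 14 prior points → Category Serious (12+).
Level 20 falls in the 15-20 band.
Grid: Level 15-20 × Category Serious = 1620-1890 days.

1620-1890 days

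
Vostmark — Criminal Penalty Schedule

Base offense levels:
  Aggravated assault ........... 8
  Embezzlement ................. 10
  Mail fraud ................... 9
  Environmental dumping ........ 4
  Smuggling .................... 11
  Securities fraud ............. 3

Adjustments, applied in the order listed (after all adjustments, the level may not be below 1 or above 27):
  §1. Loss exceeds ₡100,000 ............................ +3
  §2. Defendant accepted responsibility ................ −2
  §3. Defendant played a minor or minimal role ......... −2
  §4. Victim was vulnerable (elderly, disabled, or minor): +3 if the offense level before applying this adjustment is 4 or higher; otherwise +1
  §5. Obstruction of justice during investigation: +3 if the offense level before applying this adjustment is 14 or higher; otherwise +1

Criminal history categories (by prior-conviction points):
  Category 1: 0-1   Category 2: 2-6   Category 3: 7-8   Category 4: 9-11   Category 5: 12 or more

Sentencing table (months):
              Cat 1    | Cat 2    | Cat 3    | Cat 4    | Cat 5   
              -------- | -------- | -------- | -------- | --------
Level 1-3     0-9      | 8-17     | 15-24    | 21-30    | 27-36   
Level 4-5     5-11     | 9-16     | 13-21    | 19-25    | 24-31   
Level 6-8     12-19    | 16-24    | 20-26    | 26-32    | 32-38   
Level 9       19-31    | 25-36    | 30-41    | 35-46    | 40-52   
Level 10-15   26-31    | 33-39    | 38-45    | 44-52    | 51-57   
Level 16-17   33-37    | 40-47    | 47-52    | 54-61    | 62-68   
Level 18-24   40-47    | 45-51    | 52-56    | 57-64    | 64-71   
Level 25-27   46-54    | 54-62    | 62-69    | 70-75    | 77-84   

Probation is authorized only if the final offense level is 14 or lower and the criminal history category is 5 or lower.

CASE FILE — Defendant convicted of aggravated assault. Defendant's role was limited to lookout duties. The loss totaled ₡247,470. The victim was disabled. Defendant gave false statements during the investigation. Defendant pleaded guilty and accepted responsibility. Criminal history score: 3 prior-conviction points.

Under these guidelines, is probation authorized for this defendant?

Base offense level for aggravated assault: 8.
§1 applies: 8 + 3 = 11.
§2 applies: 11 − 2 = 9.
§3 applies: 9 − 2 = 7.
§4 applies (level before this adjustment is 7 ≥ 4, so +3): 7 + 3 = 10.
§5 applies (level before this adjustment is 10 < 14, so +1): 10 + 1 = 11.
Final offense level: 11.
Criminal history: 3 prior points → Category 2 (2-6).
Level 11 falls in the 10-15 band.
Grid: Level 10-15 × Category 2 = 33-39 months.
Probation check: level 11 ≤ 14 and category 2 ≤ 5 → eligible.

Yes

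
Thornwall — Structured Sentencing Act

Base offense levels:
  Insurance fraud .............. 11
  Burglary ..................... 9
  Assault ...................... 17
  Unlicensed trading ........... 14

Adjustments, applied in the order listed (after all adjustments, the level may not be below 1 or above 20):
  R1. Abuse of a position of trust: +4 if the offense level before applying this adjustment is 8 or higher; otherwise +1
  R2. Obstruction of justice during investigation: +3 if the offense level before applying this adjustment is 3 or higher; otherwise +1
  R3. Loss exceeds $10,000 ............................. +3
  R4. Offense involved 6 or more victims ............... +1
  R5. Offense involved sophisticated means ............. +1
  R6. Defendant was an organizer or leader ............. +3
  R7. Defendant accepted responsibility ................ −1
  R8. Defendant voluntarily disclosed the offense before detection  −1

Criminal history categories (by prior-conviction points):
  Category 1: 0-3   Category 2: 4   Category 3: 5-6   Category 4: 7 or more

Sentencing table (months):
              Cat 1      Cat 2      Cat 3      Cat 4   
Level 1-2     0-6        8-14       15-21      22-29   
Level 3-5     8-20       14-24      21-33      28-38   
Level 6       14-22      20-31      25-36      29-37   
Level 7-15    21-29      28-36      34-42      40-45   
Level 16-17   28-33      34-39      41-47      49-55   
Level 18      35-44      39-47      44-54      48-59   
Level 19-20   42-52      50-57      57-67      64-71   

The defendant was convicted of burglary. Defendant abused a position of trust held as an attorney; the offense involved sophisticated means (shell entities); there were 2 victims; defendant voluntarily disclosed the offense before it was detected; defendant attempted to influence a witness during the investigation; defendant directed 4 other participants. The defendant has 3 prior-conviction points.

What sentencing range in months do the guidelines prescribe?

42-52 months

Base offense level for burglary: 9.
R1 applies (level before this adjustment is 9 ≥ 8, so +4): 9 + 4 = 13.
R2 applies (level before this adjustment is 13 ≥ 3, so +3): 13 + 3 = 16.
R3 does not apply.
R4 does not apply.
R5 applies: 16 + 1 = 17.
R6 applies: 17 + 3 = 20.
R7 does not apply.
R8 applies: 20 − 1 = 19.
Final offense level: 19.
Criminal history: 3 prior points → Category 1 (0-3).
Level 19 falls in the 19-20 band.
Grid: Level 19-20 × Category 1 = 42-52 months.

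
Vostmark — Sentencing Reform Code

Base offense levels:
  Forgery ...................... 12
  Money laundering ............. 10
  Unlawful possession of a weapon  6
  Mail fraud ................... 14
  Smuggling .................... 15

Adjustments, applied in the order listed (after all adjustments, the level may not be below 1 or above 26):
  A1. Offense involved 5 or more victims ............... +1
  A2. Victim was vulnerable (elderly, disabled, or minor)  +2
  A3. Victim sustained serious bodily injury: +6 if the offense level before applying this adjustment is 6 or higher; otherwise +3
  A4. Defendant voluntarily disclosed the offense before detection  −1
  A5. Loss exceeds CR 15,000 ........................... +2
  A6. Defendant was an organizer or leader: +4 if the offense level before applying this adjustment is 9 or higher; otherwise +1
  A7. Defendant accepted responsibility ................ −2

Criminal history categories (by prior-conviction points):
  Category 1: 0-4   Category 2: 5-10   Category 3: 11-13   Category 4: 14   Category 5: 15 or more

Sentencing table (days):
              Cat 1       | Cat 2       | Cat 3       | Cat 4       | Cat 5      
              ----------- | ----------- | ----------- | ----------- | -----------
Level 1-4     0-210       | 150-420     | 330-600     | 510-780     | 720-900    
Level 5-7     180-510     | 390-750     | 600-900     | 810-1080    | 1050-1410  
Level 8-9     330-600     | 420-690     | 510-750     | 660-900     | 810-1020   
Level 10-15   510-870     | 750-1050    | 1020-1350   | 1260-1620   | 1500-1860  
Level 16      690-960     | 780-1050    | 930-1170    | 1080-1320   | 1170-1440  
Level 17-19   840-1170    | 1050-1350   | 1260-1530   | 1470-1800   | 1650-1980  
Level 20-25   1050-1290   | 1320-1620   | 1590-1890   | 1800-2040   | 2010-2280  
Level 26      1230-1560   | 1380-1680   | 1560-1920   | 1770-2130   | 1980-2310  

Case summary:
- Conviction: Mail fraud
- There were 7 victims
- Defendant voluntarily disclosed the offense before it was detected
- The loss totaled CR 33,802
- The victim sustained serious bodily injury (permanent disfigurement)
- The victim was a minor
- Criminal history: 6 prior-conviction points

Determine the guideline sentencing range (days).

1320-1620 days

Base offense level for mail fraud: 14.
A1 applies: 14 + 1 = 15.
A2 applies: 15 + 2 = 17.
A3 applies (level before this adjustment is 17 ≥ 6, so +6): 17 + 6 = 23.
A4 applies: 23 − 1 = 22.
A5 applies: 22 + 2 = 24.
A6 does not apply.
A7 does not apply.
Final offense level: 24.
Criminal history: 6 prior points → Category 2 (5-10).
Level 24 falls in the 20-25 band.
Grid: Level 20-25 × Category 2 = 1320-1620 days.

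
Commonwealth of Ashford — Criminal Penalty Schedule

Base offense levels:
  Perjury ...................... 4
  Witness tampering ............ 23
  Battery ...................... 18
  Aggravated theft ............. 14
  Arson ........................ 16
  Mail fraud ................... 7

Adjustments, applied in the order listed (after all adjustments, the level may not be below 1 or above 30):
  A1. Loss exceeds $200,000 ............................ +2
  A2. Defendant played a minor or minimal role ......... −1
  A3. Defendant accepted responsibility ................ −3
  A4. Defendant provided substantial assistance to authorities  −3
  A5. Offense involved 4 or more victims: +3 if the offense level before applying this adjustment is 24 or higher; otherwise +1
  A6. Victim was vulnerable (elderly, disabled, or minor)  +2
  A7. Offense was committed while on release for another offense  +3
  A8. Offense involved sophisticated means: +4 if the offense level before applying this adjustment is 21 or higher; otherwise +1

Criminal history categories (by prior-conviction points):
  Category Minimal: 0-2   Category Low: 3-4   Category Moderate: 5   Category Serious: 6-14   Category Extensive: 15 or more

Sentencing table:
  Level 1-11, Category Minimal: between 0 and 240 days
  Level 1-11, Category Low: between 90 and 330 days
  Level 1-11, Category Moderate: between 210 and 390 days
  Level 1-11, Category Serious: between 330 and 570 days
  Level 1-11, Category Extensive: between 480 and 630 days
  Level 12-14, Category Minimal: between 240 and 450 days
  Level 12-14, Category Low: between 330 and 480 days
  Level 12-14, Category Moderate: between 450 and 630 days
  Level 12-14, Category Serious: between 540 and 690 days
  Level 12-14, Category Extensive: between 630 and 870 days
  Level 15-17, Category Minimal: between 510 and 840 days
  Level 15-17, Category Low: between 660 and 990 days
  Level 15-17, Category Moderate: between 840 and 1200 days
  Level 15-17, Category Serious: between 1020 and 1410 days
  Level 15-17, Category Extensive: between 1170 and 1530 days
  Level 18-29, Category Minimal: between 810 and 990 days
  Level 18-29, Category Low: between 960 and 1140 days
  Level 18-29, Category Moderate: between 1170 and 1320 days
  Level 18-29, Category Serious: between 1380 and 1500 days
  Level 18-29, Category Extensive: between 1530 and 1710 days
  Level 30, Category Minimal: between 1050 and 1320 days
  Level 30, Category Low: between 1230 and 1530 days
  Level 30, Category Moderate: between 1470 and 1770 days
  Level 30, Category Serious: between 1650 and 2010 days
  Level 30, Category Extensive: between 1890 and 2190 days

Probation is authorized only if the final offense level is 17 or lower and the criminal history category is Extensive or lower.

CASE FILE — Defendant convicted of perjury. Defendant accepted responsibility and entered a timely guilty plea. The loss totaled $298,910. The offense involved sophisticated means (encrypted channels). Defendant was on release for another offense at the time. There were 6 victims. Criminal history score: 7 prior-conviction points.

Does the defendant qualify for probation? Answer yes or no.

Base offense level for perjury: 4.
A1 applies: 4 + 2 = 6.
A3 applies: 6 − 3 = 3.
A4 does not apply.
A5 applies (level before this adjustment is 3 < 24, so +1): 3 + 1 = 4.
A7 applies: 4 + 3 = 7.
A8 applies (level before this adjustment is 7 < 21, so +1): 7 + 1 = 8.
Final offense level: 8.
Criminal history: 7 prior points → Category Serious (6-14).
Level 8 falls in the 1-11 band.
Grid: Level 1-11 × Category Serious = 330-570 days.
Probation check: level 8 ≤ 17 and category Serious ≤ Extensive → eligible.

Yes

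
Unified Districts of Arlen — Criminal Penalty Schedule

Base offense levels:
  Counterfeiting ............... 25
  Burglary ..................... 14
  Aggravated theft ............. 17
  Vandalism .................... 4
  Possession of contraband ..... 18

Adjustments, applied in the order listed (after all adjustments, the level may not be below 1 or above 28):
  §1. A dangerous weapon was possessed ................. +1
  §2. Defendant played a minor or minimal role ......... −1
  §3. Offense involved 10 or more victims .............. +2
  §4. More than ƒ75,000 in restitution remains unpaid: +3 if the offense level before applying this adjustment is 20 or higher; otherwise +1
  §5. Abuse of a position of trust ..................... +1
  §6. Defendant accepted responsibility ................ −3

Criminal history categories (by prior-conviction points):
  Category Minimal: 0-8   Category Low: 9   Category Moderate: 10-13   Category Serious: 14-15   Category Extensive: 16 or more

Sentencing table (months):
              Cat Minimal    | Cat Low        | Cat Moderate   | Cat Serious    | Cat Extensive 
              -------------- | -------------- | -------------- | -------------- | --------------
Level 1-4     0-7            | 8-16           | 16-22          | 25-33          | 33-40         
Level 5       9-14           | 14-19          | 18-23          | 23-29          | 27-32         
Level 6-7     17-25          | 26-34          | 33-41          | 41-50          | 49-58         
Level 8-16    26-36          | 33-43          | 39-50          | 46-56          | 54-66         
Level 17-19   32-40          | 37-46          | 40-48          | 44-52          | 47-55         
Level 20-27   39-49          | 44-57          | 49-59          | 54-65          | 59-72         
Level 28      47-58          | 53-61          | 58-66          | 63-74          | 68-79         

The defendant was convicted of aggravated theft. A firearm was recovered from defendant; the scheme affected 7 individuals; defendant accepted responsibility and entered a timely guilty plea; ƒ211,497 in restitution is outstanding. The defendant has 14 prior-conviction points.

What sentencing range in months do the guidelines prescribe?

Base offense level for aggravated theft: 17.
§1 applies: 17 + 1 = 18.
§2 does not apply.
§4 applies (level before this adjustment is 18 < 20, so +1): 18 + 1 = 19.
§6 applies: 19 − 3 = 16.
Final offense level: 16.
Criminal history: 14 prior points → Category Serious (14-15).
Level 16 falls in the 8-16 band.
Grid: Level 8-16 × Category Serious = 46-56 months.

46-56 months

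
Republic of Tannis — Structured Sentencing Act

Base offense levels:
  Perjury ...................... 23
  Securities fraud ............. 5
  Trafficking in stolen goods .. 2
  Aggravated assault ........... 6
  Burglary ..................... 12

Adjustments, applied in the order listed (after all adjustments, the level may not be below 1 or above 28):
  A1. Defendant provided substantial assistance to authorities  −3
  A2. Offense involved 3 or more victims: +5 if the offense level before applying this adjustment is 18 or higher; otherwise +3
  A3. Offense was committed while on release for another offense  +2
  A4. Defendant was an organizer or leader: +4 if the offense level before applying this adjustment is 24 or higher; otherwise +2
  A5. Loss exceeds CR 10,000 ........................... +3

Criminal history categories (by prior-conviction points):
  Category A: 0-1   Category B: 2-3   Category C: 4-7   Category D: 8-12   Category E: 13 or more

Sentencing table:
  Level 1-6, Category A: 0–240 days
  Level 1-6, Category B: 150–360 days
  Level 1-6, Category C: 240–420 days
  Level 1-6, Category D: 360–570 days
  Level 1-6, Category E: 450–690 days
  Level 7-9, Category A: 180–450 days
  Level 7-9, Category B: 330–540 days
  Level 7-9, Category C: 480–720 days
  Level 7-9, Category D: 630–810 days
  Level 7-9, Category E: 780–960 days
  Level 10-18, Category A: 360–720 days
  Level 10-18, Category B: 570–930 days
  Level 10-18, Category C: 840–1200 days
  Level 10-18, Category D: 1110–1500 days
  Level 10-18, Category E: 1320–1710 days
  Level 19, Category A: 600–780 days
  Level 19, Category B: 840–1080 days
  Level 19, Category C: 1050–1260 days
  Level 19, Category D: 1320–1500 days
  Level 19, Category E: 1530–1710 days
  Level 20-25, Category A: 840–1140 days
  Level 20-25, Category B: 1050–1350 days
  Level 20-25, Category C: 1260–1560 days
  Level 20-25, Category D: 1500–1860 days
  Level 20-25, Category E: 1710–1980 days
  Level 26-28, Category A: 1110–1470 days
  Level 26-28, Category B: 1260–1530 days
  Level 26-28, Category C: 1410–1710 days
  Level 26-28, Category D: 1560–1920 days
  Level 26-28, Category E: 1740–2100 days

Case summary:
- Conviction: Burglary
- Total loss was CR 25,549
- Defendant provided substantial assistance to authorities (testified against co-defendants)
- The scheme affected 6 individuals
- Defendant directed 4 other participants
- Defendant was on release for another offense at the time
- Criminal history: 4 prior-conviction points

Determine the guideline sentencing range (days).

1050-1260 days

Base offense level for burglary: 12.
A1 applies: 12 − 3 = 9.
A2 applies (level before this adjustment is 9 < 18, so +3): 9 + 3 = 12.
A3 applies: 12 + 2 = 14.
A4 applies (level before this adjustment is 14 < 24, so +2): 14 + 2 = 16.
A5 applies: 16 + 3 = 19.
Final offense level: 19.
Criminal history: 4 prior points → Category C (4-7).
Level 19 falls in the 19 band.
Grid: Level 19 × Category C = 1050-1260 days.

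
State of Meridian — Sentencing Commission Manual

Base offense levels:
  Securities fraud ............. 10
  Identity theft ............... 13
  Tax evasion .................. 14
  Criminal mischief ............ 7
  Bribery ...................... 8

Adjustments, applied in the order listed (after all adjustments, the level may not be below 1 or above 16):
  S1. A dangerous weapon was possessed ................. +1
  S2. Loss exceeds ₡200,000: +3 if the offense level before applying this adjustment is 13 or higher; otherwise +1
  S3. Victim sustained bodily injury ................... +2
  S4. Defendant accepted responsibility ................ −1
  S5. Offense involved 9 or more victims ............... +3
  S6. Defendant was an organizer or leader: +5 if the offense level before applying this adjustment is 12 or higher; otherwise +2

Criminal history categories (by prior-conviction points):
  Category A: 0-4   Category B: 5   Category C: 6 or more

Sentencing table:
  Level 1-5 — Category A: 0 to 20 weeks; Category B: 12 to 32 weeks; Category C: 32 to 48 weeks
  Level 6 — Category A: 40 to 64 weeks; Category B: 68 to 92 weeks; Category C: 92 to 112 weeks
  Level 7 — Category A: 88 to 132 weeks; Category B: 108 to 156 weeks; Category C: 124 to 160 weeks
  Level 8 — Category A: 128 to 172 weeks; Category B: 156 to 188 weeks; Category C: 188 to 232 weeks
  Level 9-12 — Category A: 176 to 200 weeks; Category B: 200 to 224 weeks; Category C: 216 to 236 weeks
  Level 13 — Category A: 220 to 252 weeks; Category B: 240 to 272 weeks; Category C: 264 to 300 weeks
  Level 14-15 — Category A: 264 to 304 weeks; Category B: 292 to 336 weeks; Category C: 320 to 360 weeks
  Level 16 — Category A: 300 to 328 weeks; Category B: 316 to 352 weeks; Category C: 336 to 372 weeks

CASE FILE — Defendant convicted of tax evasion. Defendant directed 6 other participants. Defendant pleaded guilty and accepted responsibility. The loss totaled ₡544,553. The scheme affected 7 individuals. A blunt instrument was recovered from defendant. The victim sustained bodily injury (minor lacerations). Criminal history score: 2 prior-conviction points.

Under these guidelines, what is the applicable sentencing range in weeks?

Base offense level for tax evasion: 14.
S1 applies: 14 + 1 = 15.
S2 applies (level before this adjustment is 15 ≥ 13, so +3): 15 + 3 = 18.
S3 applies: 18 + 2 = 20.
S4 applies: 20 − 1 = 19.
S5 does not apply.
S6 applies (level before this adjustment is 19 ≥ 12, so +5): 19 + 5 = 24.
Level 24 exceeds the maximum of 16; capped at 16.
Final offense level: 16.
Criminal history: 2 prior points → Category A (0-4).
Level 16 falls in the 16 band.
Grid: Level 16 × Category A = 300-328 weeks.

300-328 weeks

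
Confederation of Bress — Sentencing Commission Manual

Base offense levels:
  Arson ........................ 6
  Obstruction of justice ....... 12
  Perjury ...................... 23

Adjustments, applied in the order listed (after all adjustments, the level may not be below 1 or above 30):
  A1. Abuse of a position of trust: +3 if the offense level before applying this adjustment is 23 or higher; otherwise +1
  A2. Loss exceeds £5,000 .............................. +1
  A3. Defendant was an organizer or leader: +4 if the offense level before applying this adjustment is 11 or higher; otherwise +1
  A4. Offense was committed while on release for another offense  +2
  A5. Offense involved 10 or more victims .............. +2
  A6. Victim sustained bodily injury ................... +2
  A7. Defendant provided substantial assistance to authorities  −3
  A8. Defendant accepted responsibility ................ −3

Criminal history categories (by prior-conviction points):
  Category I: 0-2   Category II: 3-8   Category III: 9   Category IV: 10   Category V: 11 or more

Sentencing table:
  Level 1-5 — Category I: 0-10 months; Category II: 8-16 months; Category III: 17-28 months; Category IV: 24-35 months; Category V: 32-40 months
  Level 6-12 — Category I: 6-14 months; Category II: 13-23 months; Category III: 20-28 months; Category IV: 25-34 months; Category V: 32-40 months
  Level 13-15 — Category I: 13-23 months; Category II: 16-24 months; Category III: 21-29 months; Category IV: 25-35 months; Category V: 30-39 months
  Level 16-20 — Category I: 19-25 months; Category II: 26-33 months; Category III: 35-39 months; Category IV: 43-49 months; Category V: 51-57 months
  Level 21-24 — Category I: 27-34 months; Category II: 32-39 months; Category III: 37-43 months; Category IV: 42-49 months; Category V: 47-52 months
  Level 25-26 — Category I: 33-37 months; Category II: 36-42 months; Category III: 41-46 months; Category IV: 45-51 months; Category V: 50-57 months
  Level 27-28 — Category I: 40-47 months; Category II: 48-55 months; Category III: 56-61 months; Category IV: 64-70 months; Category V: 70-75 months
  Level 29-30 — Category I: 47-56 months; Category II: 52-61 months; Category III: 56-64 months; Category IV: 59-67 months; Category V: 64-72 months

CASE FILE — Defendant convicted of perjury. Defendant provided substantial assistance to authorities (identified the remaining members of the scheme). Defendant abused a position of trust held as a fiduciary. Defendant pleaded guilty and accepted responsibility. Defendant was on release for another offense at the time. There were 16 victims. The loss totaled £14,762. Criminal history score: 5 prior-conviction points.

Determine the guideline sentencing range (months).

36-42 months

Base offense level for perjury: 23.
A1 applies (level before this adjustment is 23 ≥ 23, so +3): 23 + 3 = 26.
A2 applies: 26 + 1 = 27.
A4 applies: 27 + 2 = 29.
A5 applies: 29 + 2 = 31.
A7 applies: 31 − 3 = 28.
A8 applies: 28 − 3 = 25.
Final offense level: 25.
Criminal history: 5 prior points → Category II (3-8).
Level 25 falls in the 25-26 band.
Grid: Level 25-26 × Category II = 36-42 months.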